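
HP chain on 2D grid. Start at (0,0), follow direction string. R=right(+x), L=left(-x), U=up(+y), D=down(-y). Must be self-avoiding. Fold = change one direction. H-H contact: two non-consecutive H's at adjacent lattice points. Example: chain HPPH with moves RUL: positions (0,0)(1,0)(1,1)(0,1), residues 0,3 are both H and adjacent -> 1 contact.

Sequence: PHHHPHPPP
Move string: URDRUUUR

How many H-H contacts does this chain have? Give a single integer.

Positions: [(0, 0), (0, 1), (1, 1), (1, 0), (2, 0), (2, 1), (2, 2), (2, 3), (3, 3)]
H-H contact: residue 2 @(1,1) - residue 5 @(2, 1)

Answer: 1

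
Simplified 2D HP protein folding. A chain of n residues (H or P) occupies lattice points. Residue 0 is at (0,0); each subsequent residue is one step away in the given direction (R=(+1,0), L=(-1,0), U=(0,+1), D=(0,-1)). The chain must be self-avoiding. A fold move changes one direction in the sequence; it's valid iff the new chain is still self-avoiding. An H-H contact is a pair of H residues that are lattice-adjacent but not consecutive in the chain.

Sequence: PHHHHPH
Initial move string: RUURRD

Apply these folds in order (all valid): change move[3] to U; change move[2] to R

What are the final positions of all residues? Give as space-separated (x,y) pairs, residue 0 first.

Answer: (0,0) (1,0) (1,1) (2,1) (2,2) (3,2) (3,1)

Derivation:
Initial moves: RUURRD
Fold: move[3]->U => RUUURD (positions: [(0, 0), (1, 0), (1, 1), (1, 2), (1, 3), (2, 3), (2, 2)])
Fold: move[2]->R => RURURD (positions: [(0, 0), (1, 0), (1, 1), (2, 1), (2, 2), (3, 2), (3, 1)])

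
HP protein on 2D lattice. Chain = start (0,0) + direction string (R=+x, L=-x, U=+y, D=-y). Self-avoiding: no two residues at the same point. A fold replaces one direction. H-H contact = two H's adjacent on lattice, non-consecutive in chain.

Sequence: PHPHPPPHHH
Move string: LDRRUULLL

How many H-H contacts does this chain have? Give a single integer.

Answer: 1

Derivation:
Positions: [(0, 0), (-1, 0), (-1, -1), (0, -1), (1, -1), (1, 0), (1, 1), (0, 1), (-1, 1), (-2, 1)]
H-H contact: residue 1 @(-1,0) - residue 8 @(-1, 1)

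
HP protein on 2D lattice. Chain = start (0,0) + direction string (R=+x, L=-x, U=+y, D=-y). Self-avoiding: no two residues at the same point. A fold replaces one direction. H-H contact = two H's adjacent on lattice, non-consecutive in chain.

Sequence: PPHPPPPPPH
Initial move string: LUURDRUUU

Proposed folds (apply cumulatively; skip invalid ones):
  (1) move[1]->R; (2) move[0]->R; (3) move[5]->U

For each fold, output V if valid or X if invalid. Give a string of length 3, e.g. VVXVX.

Answer: XVX

Derivation:
Initial: LUURDRUUU -> [(0, 0), (-1, 0), (-1, 1), (-1, 2), (0, 2), (0, 1), (1, 1), (1, 2), (1, 3), (1, 4)]
Fold 1: move[1]->R => LRURDRUUU INVALID (collision), skipped
Fold 2: move[0]->R => RUURDRUUU VALID
Fold 3: move[5]->U => RUURDUUUU INVALID (collision), skipped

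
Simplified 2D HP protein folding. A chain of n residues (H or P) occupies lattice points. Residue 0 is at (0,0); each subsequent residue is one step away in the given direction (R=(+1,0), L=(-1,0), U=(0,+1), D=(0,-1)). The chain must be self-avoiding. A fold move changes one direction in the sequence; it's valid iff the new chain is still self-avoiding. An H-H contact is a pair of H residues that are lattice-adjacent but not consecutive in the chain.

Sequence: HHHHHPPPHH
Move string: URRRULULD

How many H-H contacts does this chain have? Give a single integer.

Positions: [(0, 0), (0, 1), (1, 1), (2, 1), (3, 1), (3, 2), (2, 2), (2, 3), (1, 3), (1, 2)]
H-H contact: residue 2 @(1,1) - residue 9 @(1, 2)

Answer: 1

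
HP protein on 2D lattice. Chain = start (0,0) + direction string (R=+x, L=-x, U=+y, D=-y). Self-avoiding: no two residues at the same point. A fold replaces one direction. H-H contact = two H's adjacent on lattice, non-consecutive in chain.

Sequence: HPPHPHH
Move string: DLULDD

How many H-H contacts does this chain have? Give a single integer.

Answer: 1

Derivation:
Positions: [(0, 0), (0, -1), (-1, -1), (-1, 0), (-2, 0), (-2, -1), (-2, -2)]
H-H contact: residue 0 @(0,0) - residue 3 @(-1, 0)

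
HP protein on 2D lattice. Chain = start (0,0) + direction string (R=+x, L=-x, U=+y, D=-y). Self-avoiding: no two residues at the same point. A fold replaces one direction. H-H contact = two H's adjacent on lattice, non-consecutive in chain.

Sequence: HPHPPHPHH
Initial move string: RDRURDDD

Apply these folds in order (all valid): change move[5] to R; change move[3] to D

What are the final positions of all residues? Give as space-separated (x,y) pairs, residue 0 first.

Initial moves: RDRURDDD
Fold: move[5]->R => RDRURRDD (positions: [(0, 0), (1, 0), (1, -1), (2, -1), (2, 0), (3, 0), (4, 0), (4, -1), (4, -2)])
Fold: move[3]->D => RDRDRRDD (positions: [(0, 0), (1, 0), (1, -1), (2, -1), (2, -2), (3, -2), (4, -2), (4, -3), (4, -4)])

Answer: (0,0) (1,0) (1,-1) (2,-1) (2,-2) (3,-2) (4,-2) (4,-3) (4,-4)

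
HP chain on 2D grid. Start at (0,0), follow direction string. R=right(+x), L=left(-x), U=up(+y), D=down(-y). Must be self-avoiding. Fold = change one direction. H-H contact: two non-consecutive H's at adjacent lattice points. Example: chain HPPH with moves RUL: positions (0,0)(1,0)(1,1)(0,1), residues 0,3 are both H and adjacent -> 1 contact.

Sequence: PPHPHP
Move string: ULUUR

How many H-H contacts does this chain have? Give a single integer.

Answer: 0

Derivation:
Positions: [(0, 0), (0, 1), (-1, 1), (-1, 2), (-1, 3), (0, 3)]
No H-H contacts found.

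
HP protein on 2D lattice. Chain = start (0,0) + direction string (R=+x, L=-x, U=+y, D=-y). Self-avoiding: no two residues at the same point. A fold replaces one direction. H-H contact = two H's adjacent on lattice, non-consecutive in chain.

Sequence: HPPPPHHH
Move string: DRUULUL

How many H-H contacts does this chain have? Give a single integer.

Positions: [(0, 0), (0, -1), (1, -1), (1, 0), (1, 1), (0, 1), (0, 2), (-1, 2)]
H-H contact: residue 0 @(0,0) - residue 5 @(0, 1)

Answer: 1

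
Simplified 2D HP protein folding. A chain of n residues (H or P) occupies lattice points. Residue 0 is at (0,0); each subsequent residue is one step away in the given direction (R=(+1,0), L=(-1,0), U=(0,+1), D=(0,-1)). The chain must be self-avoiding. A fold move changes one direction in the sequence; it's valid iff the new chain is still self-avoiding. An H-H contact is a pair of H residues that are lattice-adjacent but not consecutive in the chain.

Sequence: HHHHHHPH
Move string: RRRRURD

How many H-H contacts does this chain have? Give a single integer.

Answer: 1

Derivation:
Positions: [(0, 0), (1, 0), (2, 0), (3, 0), (4, 0), (4, 1), (5, 1), (5, 0)]
H-H contact: residue 4 @(4,0) - residue 7 @(5, 0)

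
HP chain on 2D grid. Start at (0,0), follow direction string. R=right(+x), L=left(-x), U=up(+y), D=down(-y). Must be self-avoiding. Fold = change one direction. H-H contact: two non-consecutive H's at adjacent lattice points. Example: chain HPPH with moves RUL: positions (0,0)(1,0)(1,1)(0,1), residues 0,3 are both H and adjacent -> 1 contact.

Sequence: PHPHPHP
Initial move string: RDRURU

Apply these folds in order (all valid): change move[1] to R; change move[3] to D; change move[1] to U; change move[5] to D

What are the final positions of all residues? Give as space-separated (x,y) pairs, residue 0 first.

Answer: (0,0) (1,0) (1,1) (2,1) (2,0) (3,0) (3,-1)

Derivation:
Initial moves: RDRURU
Fold: move[1]->R => RRRURU (positions: [(0, 0), (1, 0), (2, 0), (3, 0), (3, 1), (4, 1), (4, 2)])
Fold: move[3]->D => RRRDRU (positions: [(0, 0), (1, 0), (2, 0), (3, 0), (3, -1), (4, -1), (4, 0)])
Fold: move[1]->U => RURDRU (positions: [(0, 0), (1, 0), (1, 1), (2, 1), (2, 0), (3, 0), (3, 1)])
Fold: move[5]->D => RURDRD (positions: [(0, 0), (1, 0), (1, 1), (2, 1), (2, 0), (3, 0), (3, -1)])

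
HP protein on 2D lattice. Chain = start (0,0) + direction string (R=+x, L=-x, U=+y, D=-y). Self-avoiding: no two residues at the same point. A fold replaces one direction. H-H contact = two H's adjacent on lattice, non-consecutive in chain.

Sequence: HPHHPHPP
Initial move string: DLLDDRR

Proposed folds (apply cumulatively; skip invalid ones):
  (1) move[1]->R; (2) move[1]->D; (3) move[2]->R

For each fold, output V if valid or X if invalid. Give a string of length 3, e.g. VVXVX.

Answer: XVV

Derivation:
Initial: DLLDDRR -> [(0, 0), (0, -1), (-1, -1), (-2, -1), (-2, -2), (-2, -3), (-1, -3), (0, -3)]
Fold 1: move[1]->R => DRLDDRR INVALID (collision), skipped
Fold 2: move[1]->D => DDLDDRR VALID
Fold 3: move[2]->R => DDRDDRR VALID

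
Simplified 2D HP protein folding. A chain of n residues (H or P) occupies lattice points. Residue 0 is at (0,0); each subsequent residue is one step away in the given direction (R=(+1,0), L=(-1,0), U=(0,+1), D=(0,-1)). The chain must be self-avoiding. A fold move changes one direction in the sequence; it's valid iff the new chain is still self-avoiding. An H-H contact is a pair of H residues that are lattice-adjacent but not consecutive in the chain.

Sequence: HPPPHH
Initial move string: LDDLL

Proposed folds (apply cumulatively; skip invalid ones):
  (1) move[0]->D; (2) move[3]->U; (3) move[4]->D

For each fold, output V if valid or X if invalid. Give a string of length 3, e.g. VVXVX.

Answer: VXV

Derivation:
Initial: LDDLL -> [(0, 0), (-1, 0), (-1, -1), (-1, -2), (-2, -2), (-3, -2)]
Fold 1: move[0]->D => DDDLL VALID
Fold 2: move[3]->U => DDDUL INVALID (collision), skipped
Fold 3: move[4]->D => DDDLD VALID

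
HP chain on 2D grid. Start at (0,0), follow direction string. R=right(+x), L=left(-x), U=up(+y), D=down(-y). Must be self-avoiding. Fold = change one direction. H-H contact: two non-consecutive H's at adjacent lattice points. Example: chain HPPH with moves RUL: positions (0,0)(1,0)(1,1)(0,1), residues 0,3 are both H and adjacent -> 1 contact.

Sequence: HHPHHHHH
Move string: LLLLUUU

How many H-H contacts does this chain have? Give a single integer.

Positions: [(0, 0), (-1, 0), (-2, 0), (-3, 0), (-4, 0), (-4, 1), (-4, 2), (-4, 3)]
No H-H contacts found.

Answer: 0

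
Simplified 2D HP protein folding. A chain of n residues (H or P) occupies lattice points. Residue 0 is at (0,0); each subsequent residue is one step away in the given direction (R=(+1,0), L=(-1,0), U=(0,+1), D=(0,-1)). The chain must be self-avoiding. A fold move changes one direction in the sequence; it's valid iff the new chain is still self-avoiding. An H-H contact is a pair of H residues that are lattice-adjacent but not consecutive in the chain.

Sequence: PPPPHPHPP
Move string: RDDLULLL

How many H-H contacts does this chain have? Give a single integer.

Positions: [(0, 0), (1, 0), (1, -1), (1, -2), (0, -2), (0, -1), (-1, -1), (-2, -1), (-3, -1)]
No H-H contacts found.

Answer: 0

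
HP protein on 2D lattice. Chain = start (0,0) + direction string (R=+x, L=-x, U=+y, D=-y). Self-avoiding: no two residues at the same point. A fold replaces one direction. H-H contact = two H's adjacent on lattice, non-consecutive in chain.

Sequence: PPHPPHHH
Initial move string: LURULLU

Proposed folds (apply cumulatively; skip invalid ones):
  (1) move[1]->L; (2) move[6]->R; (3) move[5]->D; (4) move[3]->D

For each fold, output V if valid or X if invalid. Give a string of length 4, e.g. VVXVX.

Answer: XXXX

Derivation:
Initial: LURULLU -> [(0, 0), (-1, 0), (-1, 1), (0, 1), (0, 2), (-1, 2), (-2, 2), (-2, 3)]
Fold 1: move[1]->L => LLRULLU INVALID (collision), skipped
Fold 2: move[6]->R => LURULLR INVALID (collision), skipped
Fold 3: move[5]->D => LURULDU INVALID (collision), skipped
Fold 4: move[3]->D => LURDLLU INVALID (collision), skipped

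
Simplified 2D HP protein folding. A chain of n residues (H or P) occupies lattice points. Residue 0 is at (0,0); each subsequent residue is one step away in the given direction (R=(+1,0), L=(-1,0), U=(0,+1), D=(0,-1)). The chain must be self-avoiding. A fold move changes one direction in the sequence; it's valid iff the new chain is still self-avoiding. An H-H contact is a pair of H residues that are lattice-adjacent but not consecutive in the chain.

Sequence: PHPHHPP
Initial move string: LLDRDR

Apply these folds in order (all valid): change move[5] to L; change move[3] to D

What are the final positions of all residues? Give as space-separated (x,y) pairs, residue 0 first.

Initial moves: LLDRDR
Fold: move[5]->L => LLDRDL (positions: [(0, 0), (-1, 0), (-2, 0), (-2, -1), (-1, -1), (-1, -2), (-2, -2)])
Fold: move[3]->D => LLDDDL (positions: [(0, 0), (-1, 0), (-2, 0), (-2, -1), (-2, -2), (-2, -3), (-3, -3)])

Answer: (0,0) (-1,0) (-2,0) (-2,-1) (-2,-2) (-2,-3) (-3,-3)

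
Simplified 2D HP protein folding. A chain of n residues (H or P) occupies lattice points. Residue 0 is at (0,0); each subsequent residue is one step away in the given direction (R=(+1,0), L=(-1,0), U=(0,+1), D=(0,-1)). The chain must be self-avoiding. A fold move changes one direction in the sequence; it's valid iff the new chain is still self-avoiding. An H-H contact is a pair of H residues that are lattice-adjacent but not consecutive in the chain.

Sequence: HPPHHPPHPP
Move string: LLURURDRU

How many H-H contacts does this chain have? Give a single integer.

Positions: [(0, 0), (-1, 0), (-2, 0), (-2, 1), (-1, 1), (-1, 2), (0, 2), (0, 1), (1, 1), (1, 2)]
H-H contact: residue 0 @(0,0) - residue 7 @(0, 1)
H-H contact: residue 4 @(-1,1) - residue 7 @(0, 1)

Answer: 2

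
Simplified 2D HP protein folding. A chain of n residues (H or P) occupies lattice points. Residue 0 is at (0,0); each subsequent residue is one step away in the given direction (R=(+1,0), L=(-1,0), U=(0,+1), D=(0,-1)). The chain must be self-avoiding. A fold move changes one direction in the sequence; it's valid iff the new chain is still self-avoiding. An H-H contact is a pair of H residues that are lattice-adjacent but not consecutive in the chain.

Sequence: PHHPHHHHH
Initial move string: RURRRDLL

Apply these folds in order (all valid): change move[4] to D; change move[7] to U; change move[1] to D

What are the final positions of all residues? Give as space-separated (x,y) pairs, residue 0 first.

Initial moves: RURRRDLL
Fold: move[4]->D => RURRDDLL (positions: [(0, 0), (1, 0), (1, 1), (2, 1), (3, 1), (3, 0), (3, -1), (2, -1), (1, -1)])
Fold: move[7]->U => RURRDDLU (positions: [(0, 0), (1, 0), (1, 1), (2, 1), (3, 1), (3, 0), (3, -1), (2, -1), (2, 0)])
Fold: move[1]->D => RDRRDDLU (positions: [(0, 0), (1, 0), (1, -1), (2, -1), (3, -1), (3, -2), (3, -3), (2, -3), (2, -2)])

Answer: (0,0) (1,0) (1,-1) (2,-1) (3,-1) (3,-2) (3,-3) (2,-3) (2,-2)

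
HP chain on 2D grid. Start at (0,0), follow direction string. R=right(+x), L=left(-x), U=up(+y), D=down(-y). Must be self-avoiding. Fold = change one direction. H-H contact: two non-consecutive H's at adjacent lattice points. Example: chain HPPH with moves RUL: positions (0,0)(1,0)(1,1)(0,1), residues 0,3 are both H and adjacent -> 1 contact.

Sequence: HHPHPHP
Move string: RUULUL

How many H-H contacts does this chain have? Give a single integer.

Positions: [(0, 0), (1, 0), (1, 1), (1, 2), (0, 2), (0, 3), (-1, 3)]
No H-H contacts found.

Answer: 0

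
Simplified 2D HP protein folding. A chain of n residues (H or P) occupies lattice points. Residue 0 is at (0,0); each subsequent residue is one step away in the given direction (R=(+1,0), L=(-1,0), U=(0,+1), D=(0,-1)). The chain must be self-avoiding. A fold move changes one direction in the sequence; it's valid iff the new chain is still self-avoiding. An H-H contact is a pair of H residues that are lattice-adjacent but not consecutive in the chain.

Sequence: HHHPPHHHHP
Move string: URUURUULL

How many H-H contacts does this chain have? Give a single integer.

Positions: [(0, 0), (0, 1), (1, 1), (1, 2), (1, 3), (2, 3), (2, 4), (2, 5), (1, 5), (0, 5)]
No H-H contacts found.

Answer: 0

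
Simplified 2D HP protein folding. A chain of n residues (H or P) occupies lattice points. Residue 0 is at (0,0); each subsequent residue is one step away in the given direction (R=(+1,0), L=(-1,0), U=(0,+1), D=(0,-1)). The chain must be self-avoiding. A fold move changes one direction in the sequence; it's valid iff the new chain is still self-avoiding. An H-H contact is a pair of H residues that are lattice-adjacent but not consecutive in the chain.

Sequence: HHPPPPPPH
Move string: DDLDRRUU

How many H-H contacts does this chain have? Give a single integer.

Positions: [(0, 0), (0, -1), (0, -2), (-1, -2), (-1, -3), (0, -3), (1, -3), (1, -2), (1, -1)]
H-H contact: residue 1 @(0,-1) - residue 8 @(1, -1)

Answer: 1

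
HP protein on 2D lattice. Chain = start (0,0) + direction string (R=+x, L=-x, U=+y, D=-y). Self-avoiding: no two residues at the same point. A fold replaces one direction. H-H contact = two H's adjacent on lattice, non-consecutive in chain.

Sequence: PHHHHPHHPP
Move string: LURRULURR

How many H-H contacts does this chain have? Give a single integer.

Answer: 1

Derivation:
Positions: [(0, 0), (-1, 0), (-1, 1), (0, 1), (1, 1), (1, 2), (0, 2), (0, 3), (1, 3), (2, 3)]
H-H contact: residue 3 @(0,1) - residue 6 @(0, 2)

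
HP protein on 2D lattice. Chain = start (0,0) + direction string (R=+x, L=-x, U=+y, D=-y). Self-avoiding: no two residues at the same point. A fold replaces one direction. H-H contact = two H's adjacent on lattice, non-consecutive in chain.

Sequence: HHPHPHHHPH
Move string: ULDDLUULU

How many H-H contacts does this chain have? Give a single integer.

Answer: 2

Derivation:
Positions: [(0, 0), (0, 1), (-1, 1), (-1, 0), (-1, -1), (-2, -1), (-2, 0), (-2, 1), (-3, 1), (-3, 2)]
H-H contact: residue 0 @(0,0) - residue 3 @(-1, 0)
H-H contact: residue 3 @(-1,0) - residue 6 @(-2, 0)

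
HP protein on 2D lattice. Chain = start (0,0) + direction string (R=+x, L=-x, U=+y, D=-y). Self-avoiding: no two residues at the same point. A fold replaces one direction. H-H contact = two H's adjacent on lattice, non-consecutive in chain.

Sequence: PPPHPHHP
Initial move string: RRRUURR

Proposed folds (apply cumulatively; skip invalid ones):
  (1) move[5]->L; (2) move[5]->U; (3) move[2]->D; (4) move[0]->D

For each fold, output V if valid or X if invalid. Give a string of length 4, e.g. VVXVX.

Initial: RRRUURR -> [(0, 0), (1, 0), (2, 0), (3, 0), (3, 1), (3, 2), (4, 2), (5, 2)]
Fold 1: move[5]->L => RRRUULR INVALID (collision), skipped
Fold 2: move[5]->U => RRRUUUR VALID
Fold 3: move[2]->D => RRDUUUR INVALID (collision), skipped
Fold 4: move[0]->D => DRRUUUR VALID

Answer: XVXV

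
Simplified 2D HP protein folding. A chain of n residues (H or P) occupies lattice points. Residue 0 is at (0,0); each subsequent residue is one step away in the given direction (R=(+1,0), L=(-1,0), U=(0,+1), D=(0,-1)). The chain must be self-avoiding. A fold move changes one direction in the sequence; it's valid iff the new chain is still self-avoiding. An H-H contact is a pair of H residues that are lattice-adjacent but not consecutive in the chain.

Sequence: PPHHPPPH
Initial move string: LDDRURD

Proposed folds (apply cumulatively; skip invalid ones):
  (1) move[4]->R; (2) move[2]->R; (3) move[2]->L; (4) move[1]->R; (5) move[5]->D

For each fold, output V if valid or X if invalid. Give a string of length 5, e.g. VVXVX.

Answer: VVXXV

Derivation:
Initial: LDDRURD -> [(0, 0), (-1, 0), (-1, -1), (-1, -2), (0, -2), (0, -1), (1, -1), (1, -2)]
Fold 1: move[4]->R => LDDRRRD VALID
Fold 2: move[2]->R => LDRRRRD VALID
Fold 3: move[2]->L => LDLRRRD INVALID (collision), skipped
Fold 4: move[1]->R => LRRRRRD INVALID (collision), skipped
Fold 5: move[5]->D => LDRRRDD VALID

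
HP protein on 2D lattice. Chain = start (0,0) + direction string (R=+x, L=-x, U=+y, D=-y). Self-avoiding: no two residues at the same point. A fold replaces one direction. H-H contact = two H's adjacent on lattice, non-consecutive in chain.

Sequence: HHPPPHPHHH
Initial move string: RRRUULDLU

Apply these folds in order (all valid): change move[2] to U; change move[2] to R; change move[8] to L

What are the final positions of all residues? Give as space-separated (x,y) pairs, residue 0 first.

Answer: (0,0) (1,0) (2,0) (3,0) (3,1) (3,2) (2,2) (2,1) (1,1) (0,1)

Derivation:
Initial moves: RRRUULDLU
Fold: move[2]->U => RRUUULDLU (positions: [(0, 0), (1, 0), (2, 0), (2, 1), (2, 2), (2, 3), (1, 3), (1, 2), (0, 2), (0, 3)])
Fold: move[2]->R => RRRUULDLU (positions: [(0, 0), (1, 0), (2, 0), (3, 0), (3, 1), (3, 2), (2, 2), (2, 1), (1, 1), (1, 2)])
Fold: move[8]->L => RRRUULDLL (positions: [(0, 0), (1, 0), (2, 0), (3, 0), (3, 1), (3, 2), (2, 2), (2, 1), (1, 1), (0, 1)])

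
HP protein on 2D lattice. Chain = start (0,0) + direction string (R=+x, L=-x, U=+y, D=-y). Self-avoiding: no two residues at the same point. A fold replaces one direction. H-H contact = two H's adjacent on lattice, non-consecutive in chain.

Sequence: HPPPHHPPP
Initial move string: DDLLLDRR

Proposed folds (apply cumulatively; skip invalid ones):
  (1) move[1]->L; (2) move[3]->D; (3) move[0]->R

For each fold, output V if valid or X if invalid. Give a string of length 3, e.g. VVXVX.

Answer: VVX

Derivation:
Initial: DDLLLDRR -> [(0, 0), (0, -1), (0, -2), (-1, -2), (-2, -2), (-3, -2), (-3, -3), (-2, -3), (-1, -3)]
Fold 1: move[1]->L => DLLLLDRR VALID
Fold 2: move[3]->D => DLLDLDRR VALID
Fold 3: move[0]->R => RLLDLDRR INVALID (collision), skipped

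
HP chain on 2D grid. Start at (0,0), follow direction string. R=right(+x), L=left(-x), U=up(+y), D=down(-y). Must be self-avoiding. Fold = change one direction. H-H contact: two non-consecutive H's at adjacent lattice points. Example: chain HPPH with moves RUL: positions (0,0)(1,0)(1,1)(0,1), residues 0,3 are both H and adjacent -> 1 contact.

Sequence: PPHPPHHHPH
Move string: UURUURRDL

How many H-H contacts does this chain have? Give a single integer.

Answer: 1

Derivation:
Positions: [(0, 0), (0, 1), (0, 2), (1, 2), (1, 3), (1, 4), (2, 4), (3, 4), (3, 3), (2, 3)]
H-H contact: residue 6 @(2,4) - residue 9 @(2, 3)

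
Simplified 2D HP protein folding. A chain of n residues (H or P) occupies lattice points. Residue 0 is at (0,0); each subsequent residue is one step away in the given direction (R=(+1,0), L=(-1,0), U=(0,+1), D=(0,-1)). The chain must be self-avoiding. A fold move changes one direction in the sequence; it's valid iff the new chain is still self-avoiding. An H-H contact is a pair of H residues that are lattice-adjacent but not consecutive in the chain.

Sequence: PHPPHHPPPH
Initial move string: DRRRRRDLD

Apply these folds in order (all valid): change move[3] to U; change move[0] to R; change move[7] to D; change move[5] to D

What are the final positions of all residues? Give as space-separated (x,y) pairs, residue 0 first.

Initial moves: DRRRRRDLD
Fold: move[3]->U => DRRURRDLD (positions: [(0, 0), (0, -1), (1, -1), (2, -1), (2, 0), (3, 0), (4, 0), (4, -1), (3, -1), (3, -2)])
Fold: move[0]->R => RRRURRDLD (positions: [(0, 0), (1, 0), (2, 0), (3, 0), (3, 1), (4, 1), (5, 1), (5, 0), (4, 0), (4, -1)])
Fold: move[7]->D => RRRURRDDD (positions: [(0, 0), (1, 0), (2, 0), (3, 0), (3, 1), (4, 1), (5, 1), (5, 0), (5, -1), (5, -2)])
Fold: move[5]->D => RRRURDDDD (positions: [(0, 0), (1, 0), (2, 0), (3, 0), (3, 1), (4, 1), (4, 0), (4, -1), (4, -2), (4, -3)])

Answer: (0,0) (1,0) (2,0) (3,0) (3,1) (4,1) (4,0) (4,-1) (4,-2) (4,-3)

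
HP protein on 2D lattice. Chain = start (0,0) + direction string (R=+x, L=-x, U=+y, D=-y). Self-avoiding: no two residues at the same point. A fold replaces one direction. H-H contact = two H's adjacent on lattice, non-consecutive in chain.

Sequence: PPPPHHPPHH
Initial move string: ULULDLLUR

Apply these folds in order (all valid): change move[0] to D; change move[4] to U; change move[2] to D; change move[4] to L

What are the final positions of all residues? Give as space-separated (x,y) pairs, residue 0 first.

Initial moves: ULULDLLUR
Fold: move[0]->D => DLULDLLUR (positions: [(0, 0), (0, -1), (-1, -1), (-1, 0), (-2, 0), (-2, -1), (-3, -1), (-4, -1), (-4, 0), (-3, 0)])
Fold: move[4]->U => DLULULLUR (positions: [(0, 0), (0, -1), (-1, -1), (-1, 0), (-2, 0), (-2, 1), (-3, 1), (-4, 1), (-4, 2), (-3, 2)])
Fold: move[2]->D => DLDLULLUR (positions: [(0, 0), (0, -1), (-1, -1), (-1, -2), (-2, -2), (-2, -1), (-3, -1), (-4, -1), (-4, 0), (-3, 0)])
Fold: move[4]->L => DLDLLLLUR (positions: [(0, 0), (0, -1), (-1, -1), (-1, -2), (-2, -2), (-3, -2), (-4, -2), (-5, -2), (-5, -1), (-4, -1)])

Answer: (0,0) (0,-1) (-1,-1) (-1,-2) (-2,-2) (-3,-2) (-4,-2) (-5,-2) (-5,-1) (-4,-1)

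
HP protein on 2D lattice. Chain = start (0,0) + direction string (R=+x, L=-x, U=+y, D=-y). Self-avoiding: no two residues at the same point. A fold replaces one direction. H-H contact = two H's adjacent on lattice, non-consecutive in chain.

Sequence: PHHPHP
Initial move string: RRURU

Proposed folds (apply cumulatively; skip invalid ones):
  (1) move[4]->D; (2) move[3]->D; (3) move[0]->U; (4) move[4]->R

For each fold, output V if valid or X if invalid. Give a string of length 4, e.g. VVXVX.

Answer: VXVV

Derivation:
Initial: RRURU -> [(0, 0), (1, 0), (2, 0), (2, 1), (3, 1), (3, 2)]
Fold 1: move[4]->D => RRURD VALID
Fold 2: move[3]->D => RRUDD INVALID (collision), skipped
Fold 3: move[0]->U => URURD VALID
Fold 4: move[4]->R => URURR VALID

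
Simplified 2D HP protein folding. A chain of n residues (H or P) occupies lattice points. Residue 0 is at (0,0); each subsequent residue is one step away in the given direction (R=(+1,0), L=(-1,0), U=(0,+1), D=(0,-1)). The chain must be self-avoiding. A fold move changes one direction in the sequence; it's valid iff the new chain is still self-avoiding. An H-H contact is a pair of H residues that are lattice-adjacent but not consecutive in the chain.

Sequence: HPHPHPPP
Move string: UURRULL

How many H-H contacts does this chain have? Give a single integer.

Answer: 0

Derivation:
Positions: [(0, 0), (0, 1), (0, 2), (1, 2), (2, 2), (2, 3), (1, 3), (0, 3)]
No H-H contacts found.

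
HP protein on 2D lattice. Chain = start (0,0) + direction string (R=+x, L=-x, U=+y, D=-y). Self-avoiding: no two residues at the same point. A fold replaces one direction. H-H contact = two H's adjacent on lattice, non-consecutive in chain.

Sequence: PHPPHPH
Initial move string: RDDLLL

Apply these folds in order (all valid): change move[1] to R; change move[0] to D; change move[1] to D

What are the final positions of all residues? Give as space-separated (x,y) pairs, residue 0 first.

Initial moves: RDDLLL
Fold: move[1]->R => RRDLLL (positions: [(0, 0), (1, 0), (2, 0), (2, -1), (1, -1), (0, -1), (-1, -1)])
Fold: move[0]->D => DRDLLL (positions: [(0, 0), (0, -1), (1, -1), (1, -2), (0, -2), (-1, -2), (-2, -2)])
Fold: move[1]->D => DDDLLL (positions: [(0, 0), (0, -1), (0, -2), (0, -3), (-1, -3), (-2, -3), (-3, -3)])

Answer: (0,0) (0,-1) (0,-2) (0,-3) (-1,-3) (-2,-3) (-3,-3)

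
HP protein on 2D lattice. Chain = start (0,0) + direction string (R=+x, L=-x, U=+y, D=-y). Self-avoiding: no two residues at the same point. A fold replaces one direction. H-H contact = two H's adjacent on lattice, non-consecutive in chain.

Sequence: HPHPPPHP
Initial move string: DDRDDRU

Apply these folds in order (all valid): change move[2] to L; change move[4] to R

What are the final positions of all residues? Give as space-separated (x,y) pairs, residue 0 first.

Answer: (0,0) (0,-1) (0,-2) (-1,-2) (-1,-3) (0,-3) (1,-3) (1,-2)

Derivation:
Initial moves: DDRDDRU
Fold: move[2]->L => DDLDDRU (positions: [(0, 0), (0, -1), (0, -2), (-1, -2), (-1, -3), (-1, -4), (0, -4), (0, -3)])
Fold: move[4]->R => DDLDRRU (positions: [(0, 0), (0, -1), (0, -2), (-1, -2), (-1, -3), (0, -3), (1, -3), (1, -2)])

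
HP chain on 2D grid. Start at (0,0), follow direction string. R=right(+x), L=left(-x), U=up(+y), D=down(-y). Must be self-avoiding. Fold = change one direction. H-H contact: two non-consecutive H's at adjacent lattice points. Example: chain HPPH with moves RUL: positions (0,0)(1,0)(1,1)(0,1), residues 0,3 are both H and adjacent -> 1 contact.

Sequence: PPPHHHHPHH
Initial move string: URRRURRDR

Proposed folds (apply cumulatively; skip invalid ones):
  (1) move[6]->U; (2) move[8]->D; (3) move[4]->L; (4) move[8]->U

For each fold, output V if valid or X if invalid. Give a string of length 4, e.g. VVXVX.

Answer: XVXX

Derivation:
Initial: URRRURRDR -> [(0, 0), (0, 1), (1, 1), (2, 1), (3, 1), (3, 2), (4, 2), (5, 2), (5, 1), (6, 1)]
Fold 1: move[6]->U => URRRURUDR INVALID (collision), skipped
Fold 2: move[8]->D => URRRURRDD VALID
Fold 3: move[4]->L => URRRLRRDD INVALID (collision), skipped
Fold 4: move[8]->U => URRRURRDU INVALID (collision), skipped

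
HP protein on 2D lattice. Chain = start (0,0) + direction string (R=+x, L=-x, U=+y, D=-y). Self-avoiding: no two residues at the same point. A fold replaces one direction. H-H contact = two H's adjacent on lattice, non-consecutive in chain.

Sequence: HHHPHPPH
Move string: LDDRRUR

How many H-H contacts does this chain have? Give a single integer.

Answer: 0

Derivation:
Positions: [(0, 0), (-1, 0), (-1, -1), (-1, -2), (0, -2), (1, -2), (1, -1), (2, -1)]
No H-H contacts found.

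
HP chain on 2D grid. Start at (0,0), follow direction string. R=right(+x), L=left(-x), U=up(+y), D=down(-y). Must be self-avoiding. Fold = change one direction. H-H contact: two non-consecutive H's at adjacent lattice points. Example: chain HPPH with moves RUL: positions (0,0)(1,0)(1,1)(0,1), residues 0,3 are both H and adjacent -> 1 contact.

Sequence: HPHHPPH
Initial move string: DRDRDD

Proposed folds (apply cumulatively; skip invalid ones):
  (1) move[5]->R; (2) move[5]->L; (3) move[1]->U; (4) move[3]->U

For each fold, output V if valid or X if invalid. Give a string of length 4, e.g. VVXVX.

Answer: VVXX

Derivation:
Initial: DRDRDD -> [(0, 0), (0, -1), (1, -1), (1, -2), (2, -2), (2, -3), (2, -4)]
Fold 1: move[5]->R => DRDRDR VALID
Fold 2: move[5]->L => DRDRDL VALID
Fold 3: move[1]->U => DUDRDL INVALID (collision), skipped
Fold 4: move[3]->U => DRDUDL INVALID (collision), skipped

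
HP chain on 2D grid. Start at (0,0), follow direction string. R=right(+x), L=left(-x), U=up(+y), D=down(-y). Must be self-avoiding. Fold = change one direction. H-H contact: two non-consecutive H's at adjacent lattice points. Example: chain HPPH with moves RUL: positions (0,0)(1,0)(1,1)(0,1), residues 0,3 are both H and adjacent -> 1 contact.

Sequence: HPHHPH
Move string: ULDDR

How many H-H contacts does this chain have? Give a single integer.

Answer: 2

Derivation:
Positions: [(0, 0), (0, 1), (-1, 1), (-1, 0), (-1, -1), (0, -1)]
H-H contact: residue 0 @(0,0) - residue 3 @(-1, 0)
H-H contact: residue 0 @(0,0) - residue 5 @(0, -1)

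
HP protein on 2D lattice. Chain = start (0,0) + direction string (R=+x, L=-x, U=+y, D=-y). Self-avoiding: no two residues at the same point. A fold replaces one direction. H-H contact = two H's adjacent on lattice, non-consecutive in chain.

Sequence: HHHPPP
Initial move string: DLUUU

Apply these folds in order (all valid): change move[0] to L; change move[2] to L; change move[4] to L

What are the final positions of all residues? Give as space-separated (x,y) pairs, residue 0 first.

Answer: (0,0) (-1,0) (-2,0) (-3,0) (-3,1) (-4,1)

Derivation:
Initial moves: DLUUU
Fold: move[0]->L => LLUUU (positions: [(0, 0), (-1, 0), (-2, 0), (-2, 1), (-2, 2), (-2, 3)])
Fold: move[2]->L => LLLUU (positions: [(0, 0), (-1, 0), (-2, 0), (-3, 0), (-3, 1), (-3, 2)])
Fold: move[4]->L => LLLUL (positions: [(0, 0), (-1, 0), (-2, 0), (-3, 0), (-3, 1), (-4, 1)])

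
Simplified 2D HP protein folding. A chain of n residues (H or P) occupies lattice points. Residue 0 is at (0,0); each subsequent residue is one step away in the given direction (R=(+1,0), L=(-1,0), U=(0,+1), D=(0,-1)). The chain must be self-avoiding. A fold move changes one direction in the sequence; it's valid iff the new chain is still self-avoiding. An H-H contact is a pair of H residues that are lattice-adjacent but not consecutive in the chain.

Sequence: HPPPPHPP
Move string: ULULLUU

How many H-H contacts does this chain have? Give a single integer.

Answer: 0

Derivation:
Positions: [(0, 0), (0, 1), (-1, 1), (-1, 2), (-2, 2), (-3, 2), (-3, 3), (-3, 4)]
No H-H contacts found.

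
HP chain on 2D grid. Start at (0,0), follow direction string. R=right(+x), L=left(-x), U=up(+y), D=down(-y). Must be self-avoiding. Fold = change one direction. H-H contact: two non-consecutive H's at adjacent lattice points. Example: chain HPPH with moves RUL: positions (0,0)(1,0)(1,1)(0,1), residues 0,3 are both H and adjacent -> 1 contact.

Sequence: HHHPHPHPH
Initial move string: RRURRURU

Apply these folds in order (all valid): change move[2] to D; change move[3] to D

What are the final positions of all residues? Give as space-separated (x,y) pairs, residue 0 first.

Initial moves: RRURRURU
Fold: move[2]->D => RRDRRURU (positions: [(0, 0), (1, 0), (2, 0), (2, -1), (3, -1), (4, -1), (4, 0), (5, 0), (5, 1)])
Fold: move[3]->D => RRDDRURU (positions: [(0, 0), (1, 0), (2, 0), (2, -1), (2, -2), (3, -2), (3, -1), (4, -1), (4, 0)])

Answer: (0,0) (1,0) (2,0) (2,-1) (2,-2) (3,-2) (3,-1) (4,-1) (4,0)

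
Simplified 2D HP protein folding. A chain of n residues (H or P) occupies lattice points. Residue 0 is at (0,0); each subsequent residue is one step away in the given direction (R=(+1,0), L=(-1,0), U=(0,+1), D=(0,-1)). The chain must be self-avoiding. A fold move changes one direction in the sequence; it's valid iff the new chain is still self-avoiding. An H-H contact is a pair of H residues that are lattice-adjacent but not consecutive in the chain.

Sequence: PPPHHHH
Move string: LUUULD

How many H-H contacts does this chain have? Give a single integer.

Answer: 1

Derivation:
Positions: [(0, 0), (-1, 0), (-1, 1), (-1, 2), (-1, 3), (-2, 3), (-2, 2)]
H-H contact: residue 3 @(-1,2) - residue 6 @(-2, 2)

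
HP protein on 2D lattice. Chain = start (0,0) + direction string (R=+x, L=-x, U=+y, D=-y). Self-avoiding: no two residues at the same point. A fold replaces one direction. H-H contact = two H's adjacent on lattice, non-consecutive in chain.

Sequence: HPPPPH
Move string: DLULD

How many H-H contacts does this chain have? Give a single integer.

Positions: [(0, 0), (0, -1), (-1, -1), (-1, 0), (-2, 0), (-2, -1)]
No H-H contacts found.

Answer: 0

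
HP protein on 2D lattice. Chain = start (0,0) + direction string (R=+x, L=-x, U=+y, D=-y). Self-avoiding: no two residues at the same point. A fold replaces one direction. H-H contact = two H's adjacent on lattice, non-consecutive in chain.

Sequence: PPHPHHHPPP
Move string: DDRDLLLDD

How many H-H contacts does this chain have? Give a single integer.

Answer: 1

Derivation:
Positions: [(0, 0), (0, -1), (0, -2), (1, -2), (1, -3), (0, -3), (-1, -3), (-2, -3), (-2, -4), (-2, -5)]
H-H contact: residue 2 @(0,-2) - residue 5 @(0, -3)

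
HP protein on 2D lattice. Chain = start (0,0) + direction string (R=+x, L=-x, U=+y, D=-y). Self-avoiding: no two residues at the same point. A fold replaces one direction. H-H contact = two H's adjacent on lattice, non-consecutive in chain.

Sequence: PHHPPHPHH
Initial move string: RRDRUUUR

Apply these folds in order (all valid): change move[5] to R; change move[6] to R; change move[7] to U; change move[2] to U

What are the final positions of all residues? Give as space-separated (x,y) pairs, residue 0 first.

Initial moves: RRDRUUUR
Fold: move[5]->R => RRDRURUR (positions: [(0, 0), (1, 0), (2, 0), (2, -1), (3, -1), (3, 0), (4, 0), (4, 1), (5, 1)])
Fold: move[6]->R => RRDRURRR (positions: [(0, 0), (1, 0), (2, 0), (2, -1), (3, -1), (3, 0), (4, 0), (5, 0), (6, 0)])
Fold: move[7]->U => RRDRURRU (positions: [(0, 0), (1, 0), (2, 0), (2, -1), (3, -1), (3, 0), (4, 0), (5, 0), (5, 1)])
Fold: move[2]->U => RRURURRU (positions: [(0, 0), (1, 0), (2, 0), (2, 1), (3, 1), (3, 2), (4, 2), (5, 2), (5, 3)])

Answer: (0,0) (1,0) (2,0) (2,1) (3,1) (3,2) (4,2) (5,2) (5,3)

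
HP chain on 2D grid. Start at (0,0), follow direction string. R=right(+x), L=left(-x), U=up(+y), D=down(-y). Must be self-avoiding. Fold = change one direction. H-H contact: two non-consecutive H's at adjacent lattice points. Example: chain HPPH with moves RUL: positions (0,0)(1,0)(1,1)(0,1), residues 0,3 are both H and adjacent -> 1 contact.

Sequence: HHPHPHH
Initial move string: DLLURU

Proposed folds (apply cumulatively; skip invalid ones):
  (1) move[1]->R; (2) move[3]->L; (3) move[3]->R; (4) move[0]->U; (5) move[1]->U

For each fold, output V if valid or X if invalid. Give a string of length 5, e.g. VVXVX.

Initial: DLLURU -> [(0, 0), (0, -1), (-1, -1), (-2, -1), (-2, 0), (-1, 0), (-1, 1)]
Fold 1: move[1]->R => DRLURU INVALID (collision), skipped
Fold 2: move[3]->L => DLLLRU INVALID (collision), skipped
Fold 3: move[3]->R => DLLRRU INVALID (collision), skipped
Fold 4: move[0]->U => ULLURU VALID
Fold 5: move[1]->U => UULURU VALID

Answer: XXXVV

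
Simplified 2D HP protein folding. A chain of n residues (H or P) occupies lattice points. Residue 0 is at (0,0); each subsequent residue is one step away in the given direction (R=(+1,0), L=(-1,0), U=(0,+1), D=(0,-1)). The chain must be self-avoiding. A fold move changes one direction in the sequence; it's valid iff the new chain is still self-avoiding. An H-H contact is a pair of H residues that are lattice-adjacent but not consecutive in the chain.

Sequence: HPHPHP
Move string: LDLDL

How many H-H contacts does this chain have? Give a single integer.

Answer: 0

Derivation:
Positions: [(0, 0), (-1, 0), (-1, -1), (-2, -1), (-2, -2), (-3, -2)]
No H-H contacts found.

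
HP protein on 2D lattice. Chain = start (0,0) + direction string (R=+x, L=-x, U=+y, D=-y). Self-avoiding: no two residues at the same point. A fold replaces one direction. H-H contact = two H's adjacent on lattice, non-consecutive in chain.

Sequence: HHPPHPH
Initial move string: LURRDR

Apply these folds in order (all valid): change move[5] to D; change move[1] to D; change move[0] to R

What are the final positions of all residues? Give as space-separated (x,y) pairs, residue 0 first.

Answer: (0,0) (1,0) (1,-1) (2,-1) (3,-1) (3,-2) (3,-3)

Derivation:
Initial moves: LURRDR
Fold: move[5]->D => LURRDD (positions: [(0, 0), (-1, 0), (-1, 1), (0, 1), (1, 1), (1, 0), (1, -1)])
Fold: move[1]->D => LDRRDD (positions: [(0, 0), (-1, 0), (-1, -1), (0, -1), (1, -1), (1, -2), (1, -3)])
Fold: move[0]->R => RDRRDD (positions: [(0, 0), (1, 0), (1, -1), (2, -1), (3, -1), (3, -2), (3, -3)])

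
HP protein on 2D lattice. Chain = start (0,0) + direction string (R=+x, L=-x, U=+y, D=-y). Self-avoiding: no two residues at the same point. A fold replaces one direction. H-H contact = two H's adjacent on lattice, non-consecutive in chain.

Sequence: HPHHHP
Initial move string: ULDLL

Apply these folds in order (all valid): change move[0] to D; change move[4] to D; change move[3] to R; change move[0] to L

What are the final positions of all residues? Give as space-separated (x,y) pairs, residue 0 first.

Initial moves: ULDLL
Fold: move[0]->D => DLDLL (positions: [(0, 0), (0, -1), (-1, -1), (-1, -2), (-2, -2), (-3, -2)])
Fold: move[4]->D => DLDLD (positions: [(0, 0), (0, -1), (-1, -1), (-1, -2), (-2, -2), (-2, -3)])
Fold: move[3]->R => DLDRD (positions: [(0, 0), (0, -1), (-1, -1), (-1, -2), (0, -2), (0, -3)])
Fold: move[0]->L => LLDRD (positions: [(0, 0), (-1, 0), (-2, 0), (-2, -1), (-1, -1), (-1, -2)])

Answer: (0,0) (-1,0) (-2,0) (-2,-1) (-1,-1) (-1,-2)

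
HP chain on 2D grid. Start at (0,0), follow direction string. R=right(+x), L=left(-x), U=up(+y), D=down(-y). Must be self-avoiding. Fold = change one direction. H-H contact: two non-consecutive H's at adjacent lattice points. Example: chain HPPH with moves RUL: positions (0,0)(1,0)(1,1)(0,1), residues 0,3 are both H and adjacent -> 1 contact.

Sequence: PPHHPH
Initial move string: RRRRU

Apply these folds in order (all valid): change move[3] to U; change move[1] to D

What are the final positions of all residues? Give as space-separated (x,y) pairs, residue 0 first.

Initial moves: RRRRU
Fold: move[3]->U => RRRUU (positions: [(0, 0), (1, 0), (2, 0), (3, 0), (3, 1), (3, 2)])
Fold: move[1]->D => RDRUU (positions: [(0, 0), (1, 0), (1, -1), (2, -1), (2, 0), (2, 1)])

Answer: (0,0) (1,0) (1,-1) (2,-1) (2,0) (2,1)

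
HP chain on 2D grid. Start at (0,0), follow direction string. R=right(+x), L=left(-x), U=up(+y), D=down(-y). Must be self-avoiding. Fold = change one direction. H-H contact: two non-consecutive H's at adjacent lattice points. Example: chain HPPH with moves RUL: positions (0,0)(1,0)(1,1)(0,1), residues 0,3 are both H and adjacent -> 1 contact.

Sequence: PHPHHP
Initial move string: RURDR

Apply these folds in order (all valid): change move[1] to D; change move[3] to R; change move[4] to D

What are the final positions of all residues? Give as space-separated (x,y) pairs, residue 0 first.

Initial moves: RURDR
Fold: move[1]->D => RDRDR (positions: [(0, 0), (1, 0), (1, -1), (2, -1), (2, -2), (3, -2)])
Fold: move[3]->R => RDRRR (positions: [(0, 0), (1, 0), (1, -1), (2, -1), (3, -1), (4, -1)])
Fold: move[4]->D => RDRRD (positions: [(0, 0), (1, 0), (1, -1), (2, -1), (3, -1), (3, -2)])

Answer: (0,0) (1,0) (1,-1) (2,-1) (3,-1) (3,-2)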